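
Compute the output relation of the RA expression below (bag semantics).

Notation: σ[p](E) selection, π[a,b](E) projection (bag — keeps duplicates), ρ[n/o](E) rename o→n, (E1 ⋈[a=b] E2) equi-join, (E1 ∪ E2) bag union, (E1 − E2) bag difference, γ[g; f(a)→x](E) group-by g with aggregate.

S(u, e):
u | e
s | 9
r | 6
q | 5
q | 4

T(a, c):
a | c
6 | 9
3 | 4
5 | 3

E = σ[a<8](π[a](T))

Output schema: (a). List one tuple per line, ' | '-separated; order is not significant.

Stepwise |·|:
  T → 3
  π[a](T) → 3
  σ[a<8](π[a](T)) → 3

== RESULT ==
a
3
5
6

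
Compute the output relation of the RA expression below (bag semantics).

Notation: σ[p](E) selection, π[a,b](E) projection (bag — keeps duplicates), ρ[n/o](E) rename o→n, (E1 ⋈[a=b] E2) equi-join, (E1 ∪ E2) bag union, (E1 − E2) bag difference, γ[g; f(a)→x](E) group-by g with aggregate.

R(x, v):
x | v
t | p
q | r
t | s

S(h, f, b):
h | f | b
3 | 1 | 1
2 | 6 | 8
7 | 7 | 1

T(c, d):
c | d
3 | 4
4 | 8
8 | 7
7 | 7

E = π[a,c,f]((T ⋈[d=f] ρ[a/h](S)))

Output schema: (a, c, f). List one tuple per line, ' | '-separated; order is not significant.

Subexpression sizes:
  T → 4
  S → 3
  ρ[a/h](S) → 3
  (T ⋈[d=f] ρ[a/h](S)) → 2
  π[a,c,f]((T ⋈[d=f] ρ[a/h](S))) → 2

== RESULT ==
a | c | f
7 | 7 | 7
7 | 8 | 7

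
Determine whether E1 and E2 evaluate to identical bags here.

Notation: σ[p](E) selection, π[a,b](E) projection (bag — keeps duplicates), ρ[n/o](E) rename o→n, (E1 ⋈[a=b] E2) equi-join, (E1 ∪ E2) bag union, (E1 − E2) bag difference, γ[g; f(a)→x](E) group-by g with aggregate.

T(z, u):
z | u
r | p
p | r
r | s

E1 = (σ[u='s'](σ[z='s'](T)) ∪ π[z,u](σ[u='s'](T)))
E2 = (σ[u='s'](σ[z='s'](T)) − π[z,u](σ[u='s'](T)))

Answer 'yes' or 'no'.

E1 row counts bottom-up:
  T → 3
  σ[z='s'](T) → 0
  σ[u='s'](σ[z='s'](T)) → 0
  T → 3
  σ[u='s'](T) → 1
  π[z,u](σ[u='s'](T)) → 1
  (σ[u='s'](σ[z='s'](T)) ∪ π[z,u](σ[u='s'](T))) → 1
E2 row counts bottom-up:
  T → 3
  σ[z='s'](T) → 0
  σ[u='s'](σ[z='s'](T)) → 0
  T → 3
  σ[u='s'](T) → 1
  π[z,u](σ[u='s'](T)) → 1
  (σ[u='s'](σ[z='s'](T)) − π[z,u](σ[u='s'](T))) → 0

E1 result:
z | u
r | s
E2 result:
z | u
(0 rows)
Witness: ('r', 's') appears 1× in E1 but 0× in E2.

no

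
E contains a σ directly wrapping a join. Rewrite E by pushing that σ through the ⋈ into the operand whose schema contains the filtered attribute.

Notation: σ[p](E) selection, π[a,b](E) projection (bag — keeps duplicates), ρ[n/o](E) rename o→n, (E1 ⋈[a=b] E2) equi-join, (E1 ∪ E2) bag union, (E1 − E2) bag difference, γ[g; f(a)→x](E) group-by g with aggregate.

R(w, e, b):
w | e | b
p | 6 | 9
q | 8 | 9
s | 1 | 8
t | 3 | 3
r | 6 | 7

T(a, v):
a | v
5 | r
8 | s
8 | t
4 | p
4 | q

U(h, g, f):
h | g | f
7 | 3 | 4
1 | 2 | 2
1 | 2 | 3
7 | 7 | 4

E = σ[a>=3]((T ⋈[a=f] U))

σ filters on a, owned by the left side.
E' = (σ[a>=3](T) ⋈[a=f] U)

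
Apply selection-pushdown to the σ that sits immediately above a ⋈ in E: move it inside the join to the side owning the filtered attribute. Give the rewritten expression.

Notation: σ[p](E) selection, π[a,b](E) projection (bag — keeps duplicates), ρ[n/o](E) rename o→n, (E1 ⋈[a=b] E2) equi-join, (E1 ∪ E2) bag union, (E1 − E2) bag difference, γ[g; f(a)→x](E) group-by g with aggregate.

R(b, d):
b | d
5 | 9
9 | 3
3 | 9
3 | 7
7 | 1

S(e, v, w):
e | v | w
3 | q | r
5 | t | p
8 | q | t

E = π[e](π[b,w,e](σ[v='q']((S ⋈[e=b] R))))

σ filters on v, owned by the left side.
E' = π[e](π[b,w,e]((σ[v='q'](S) ⋈[e=b] R)))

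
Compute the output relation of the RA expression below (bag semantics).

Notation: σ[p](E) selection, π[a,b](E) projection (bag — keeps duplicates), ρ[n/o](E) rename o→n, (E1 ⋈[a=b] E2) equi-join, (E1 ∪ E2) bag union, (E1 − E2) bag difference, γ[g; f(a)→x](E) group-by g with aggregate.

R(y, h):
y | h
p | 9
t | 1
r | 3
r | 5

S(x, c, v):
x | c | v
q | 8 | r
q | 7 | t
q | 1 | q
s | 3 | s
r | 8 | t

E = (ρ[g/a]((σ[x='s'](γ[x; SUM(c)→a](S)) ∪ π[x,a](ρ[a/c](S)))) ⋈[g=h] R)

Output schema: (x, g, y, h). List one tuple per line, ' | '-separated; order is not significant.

Stepwise |·|:
  S → 5
  γ[x; SUM(c)→a](S) → 3
  σ[x='s'](γ[x; SUM(c)→a](S)) → 1
  S → 5
  ρ[a/c](S) → 5
  π[x,a](ρ[a/c](S)) → 5
  (σ[x='s'](γ[x; SUM(c)→a](S)) ∪ π[x,a](ρ[a/c](S))) → 6
  ρ[g/a]((σ[x='s'](γ[x; SUM(c)→a](S)) ∪ π[x,a](ρ[a/c](S)))) → 6
  R → 4
  (ρ[g/a]((σ[x='s'](γ[x; SUM(c)→a](S)) ∪ π[x,a](ρ[a/c](S)))) ⋈[g=h] R) → 3

== RESULT ==
x | g | y | h
q | 1 | t | 1
s | 3 | r | 3
s | 3 | r | 3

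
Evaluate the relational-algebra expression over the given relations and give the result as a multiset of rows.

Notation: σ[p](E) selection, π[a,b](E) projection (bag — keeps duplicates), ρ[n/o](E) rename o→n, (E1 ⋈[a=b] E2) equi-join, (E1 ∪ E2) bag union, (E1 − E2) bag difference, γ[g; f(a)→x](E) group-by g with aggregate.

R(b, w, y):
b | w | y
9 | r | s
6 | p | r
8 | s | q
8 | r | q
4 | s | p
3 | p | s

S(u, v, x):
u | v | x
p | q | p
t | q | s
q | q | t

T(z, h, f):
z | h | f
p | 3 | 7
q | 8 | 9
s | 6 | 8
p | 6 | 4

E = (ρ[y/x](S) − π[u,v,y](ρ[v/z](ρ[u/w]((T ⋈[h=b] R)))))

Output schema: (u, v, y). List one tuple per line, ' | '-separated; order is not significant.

Per-node cardinality:
  S → 3
  ρ[y/x](S) → 3
  T → 4
  R → 6
  (T ⋈[h=b] R) → 5
  ρ[u/w]((T ⋈[h=b] R)) → 5
  ρ[v/z](ρ[u/w]((T ⋈[h=b] R))) → 5
  π[u,v,y](ρ[v/z](ρ[u/w]((T ⋈[h=b] R)))) → 5
  (ρ[y/x](S) − π[u,v,y](ρ[v/z](ρ[u/w]((T ⋈[h=b] R))))) → 3

== RESULT ==
u | v | y
p | q | p
q | q | t
t | q | s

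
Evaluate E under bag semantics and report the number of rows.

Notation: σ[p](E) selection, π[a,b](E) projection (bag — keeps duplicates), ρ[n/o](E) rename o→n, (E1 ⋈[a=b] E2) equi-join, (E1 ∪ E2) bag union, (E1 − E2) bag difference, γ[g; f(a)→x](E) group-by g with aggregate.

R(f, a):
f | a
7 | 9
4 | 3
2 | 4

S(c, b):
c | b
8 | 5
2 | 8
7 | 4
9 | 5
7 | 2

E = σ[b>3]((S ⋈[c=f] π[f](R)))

Row counts bottom-up:
  S → 5
  R → 3
  π[f](R) → 3
  (S ⋈[c=f] π[f](R)) → 3
  σ[b>3]((S ⋈[c=f] π[f](R))) → 2

|E| = 2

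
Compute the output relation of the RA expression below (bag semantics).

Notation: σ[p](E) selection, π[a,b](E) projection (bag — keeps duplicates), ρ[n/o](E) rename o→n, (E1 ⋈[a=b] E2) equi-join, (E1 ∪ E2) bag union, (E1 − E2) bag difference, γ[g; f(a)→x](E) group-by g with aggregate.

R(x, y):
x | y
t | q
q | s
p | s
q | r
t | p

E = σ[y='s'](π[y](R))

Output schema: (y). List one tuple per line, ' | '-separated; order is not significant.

Stepwise |·|:
  R → 5
  π[y](R) → 5
  σ[y='s'](π[y](R)) → 2

== RESULT ==
y
s
s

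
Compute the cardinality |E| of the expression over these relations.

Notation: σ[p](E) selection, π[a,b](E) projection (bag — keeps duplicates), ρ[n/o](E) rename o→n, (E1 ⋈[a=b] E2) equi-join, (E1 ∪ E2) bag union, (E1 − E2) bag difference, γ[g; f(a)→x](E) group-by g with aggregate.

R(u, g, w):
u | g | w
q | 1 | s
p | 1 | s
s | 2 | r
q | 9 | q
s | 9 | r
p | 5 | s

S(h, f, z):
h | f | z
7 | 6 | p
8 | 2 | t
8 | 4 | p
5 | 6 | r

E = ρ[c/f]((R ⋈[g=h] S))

Stepwise |·|:
  R → 6
  S → 4
  (R ⋈[g=h] S) → 1
  ρ[c/f]((R ⋈[g=h] S)) → 1

|E| = 1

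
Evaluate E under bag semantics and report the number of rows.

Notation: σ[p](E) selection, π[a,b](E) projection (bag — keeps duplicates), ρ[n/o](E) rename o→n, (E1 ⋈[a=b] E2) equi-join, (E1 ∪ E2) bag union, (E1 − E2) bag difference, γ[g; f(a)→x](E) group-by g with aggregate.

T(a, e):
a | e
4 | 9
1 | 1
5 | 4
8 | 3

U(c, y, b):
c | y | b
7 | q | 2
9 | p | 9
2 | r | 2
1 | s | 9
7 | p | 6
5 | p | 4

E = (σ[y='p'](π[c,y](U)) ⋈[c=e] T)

Stepwise |·|:
  U → 6
  π[c,y](U) → 6
  σ[y='p'](π[c,y](U)) → 3
  T → 4
  (σ[y='p'](π[c,y](U)) ⋈[c=e] T) → 1

|E| = 1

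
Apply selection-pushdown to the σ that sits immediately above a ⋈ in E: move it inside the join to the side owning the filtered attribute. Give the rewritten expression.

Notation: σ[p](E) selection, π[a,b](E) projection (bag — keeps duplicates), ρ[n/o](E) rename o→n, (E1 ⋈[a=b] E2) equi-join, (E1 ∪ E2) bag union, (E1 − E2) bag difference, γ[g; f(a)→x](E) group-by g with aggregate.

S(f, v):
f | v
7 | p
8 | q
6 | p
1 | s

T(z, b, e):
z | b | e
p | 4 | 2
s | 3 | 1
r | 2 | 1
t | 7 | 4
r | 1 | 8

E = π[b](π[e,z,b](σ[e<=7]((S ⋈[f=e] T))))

σ filters on e, owned by the right side.
E' = π[b](π[e,z,b]((S ⋈[f=e] σ[e<=7](T))))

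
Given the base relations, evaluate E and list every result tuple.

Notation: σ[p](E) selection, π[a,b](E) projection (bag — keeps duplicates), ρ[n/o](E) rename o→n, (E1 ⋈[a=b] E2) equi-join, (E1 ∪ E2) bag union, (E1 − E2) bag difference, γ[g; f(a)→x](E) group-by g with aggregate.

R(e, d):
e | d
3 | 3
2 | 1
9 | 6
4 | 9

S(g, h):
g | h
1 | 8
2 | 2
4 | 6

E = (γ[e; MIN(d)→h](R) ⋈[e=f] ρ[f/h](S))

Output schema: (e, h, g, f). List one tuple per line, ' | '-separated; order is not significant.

Row counts bottom-up:
  R → 4
  γ[e; MIN(d)→h](R) → 4
  S → 3
  ρ[f/h](S) → 3
  (γ[e; MIN(d)→h](R) ⋈[e=f] ρ[f/h](S)) → 1

== RESULT ==
e | h | g | f
2 | 1 | 2 | 2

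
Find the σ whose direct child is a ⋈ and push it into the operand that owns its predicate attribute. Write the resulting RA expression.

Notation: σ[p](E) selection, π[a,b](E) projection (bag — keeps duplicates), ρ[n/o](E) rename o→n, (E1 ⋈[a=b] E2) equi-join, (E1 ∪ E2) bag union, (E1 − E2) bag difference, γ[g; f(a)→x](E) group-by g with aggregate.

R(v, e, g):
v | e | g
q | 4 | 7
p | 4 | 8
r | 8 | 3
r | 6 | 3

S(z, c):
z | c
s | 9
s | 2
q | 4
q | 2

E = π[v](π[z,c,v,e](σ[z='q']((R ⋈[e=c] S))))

σ filters on z, owned by the right side.
E' = π[v](π[z,c,v,e]((R ⋈[e=c] σ[z='q'](S))))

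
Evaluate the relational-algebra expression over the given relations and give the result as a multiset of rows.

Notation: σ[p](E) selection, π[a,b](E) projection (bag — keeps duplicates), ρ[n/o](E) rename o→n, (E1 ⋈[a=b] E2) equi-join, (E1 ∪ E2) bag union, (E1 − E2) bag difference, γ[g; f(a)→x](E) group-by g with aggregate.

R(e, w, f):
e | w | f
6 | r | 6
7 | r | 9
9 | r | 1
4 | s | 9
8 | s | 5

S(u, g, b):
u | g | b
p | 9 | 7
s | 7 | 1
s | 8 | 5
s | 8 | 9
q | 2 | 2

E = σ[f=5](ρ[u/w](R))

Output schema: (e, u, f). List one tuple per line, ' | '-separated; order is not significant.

Per-node cardinality:
  R → 5
  ρ[u/w](R) → 5
  σ[f=5](ρ[u/w](R)) → 1

== RESULT ==
e | u | f
8 | s | 5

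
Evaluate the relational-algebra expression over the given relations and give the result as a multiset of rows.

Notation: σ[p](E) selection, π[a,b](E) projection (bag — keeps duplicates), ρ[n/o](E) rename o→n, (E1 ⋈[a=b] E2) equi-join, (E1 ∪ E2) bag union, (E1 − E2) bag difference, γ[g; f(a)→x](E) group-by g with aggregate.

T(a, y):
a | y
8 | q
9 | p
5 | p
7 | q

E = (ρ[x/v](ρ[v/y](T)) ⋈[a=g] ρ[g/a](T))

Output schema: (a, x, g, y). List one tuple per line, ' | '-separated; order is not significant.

Per-node cardinality:
  T → 4
  ρ[v/y](T) → 4
  ρ[x/v](ρ[v/y](T)) → 4
  T → 4
  ρ[g/a](T) → 4
  (ρ[x/v](ρ[v/y](T)) ⋈[a=g] ρ[g/a](T)) → 4

== RESULT ==
a | x | g | y
5 | p | 5 | p
7 | q | 7 | q
8 | q | 8 | q
9 | p | 9 | p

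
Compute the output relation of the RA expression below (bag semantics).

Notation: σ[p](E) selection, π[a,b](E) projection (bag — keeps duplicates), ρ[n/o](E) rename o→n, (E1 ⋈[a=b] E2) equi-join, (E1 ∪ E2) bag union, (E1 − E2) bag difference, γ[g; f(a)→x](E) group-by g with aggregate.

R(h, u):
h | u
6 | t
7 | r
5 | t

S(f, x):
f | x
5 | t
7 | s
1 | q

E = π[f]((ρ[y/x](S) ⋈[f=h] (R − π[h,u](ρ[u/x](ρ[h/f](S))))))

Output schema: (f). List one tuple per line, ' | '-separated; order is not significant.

Row counts bottom-up:
  S → 3
  ρ[y/x](S) → 3
  R → 3
  S → 3
  ρ[h/f](S) → 3
  ρ[u/x](ρ[h/f](S)) → 3
  π[h,u](ρ[u/x](ρ[h/f](S))) → 3
  (R − π[h,u](ρ[u/x](ρ[h/f](S)))) → 2
  (ρ[y/x](S) ⋈[f=h] (R − π[h,u](ρ[u/x](ρ[h/f](S))))) → 1
  π[f]((ρ[y/x](S) ⋈[f=h] (R − π[h,u](ρ[u/x](ρ[h/f](S)))))) → 1

== RESULT ==
f
7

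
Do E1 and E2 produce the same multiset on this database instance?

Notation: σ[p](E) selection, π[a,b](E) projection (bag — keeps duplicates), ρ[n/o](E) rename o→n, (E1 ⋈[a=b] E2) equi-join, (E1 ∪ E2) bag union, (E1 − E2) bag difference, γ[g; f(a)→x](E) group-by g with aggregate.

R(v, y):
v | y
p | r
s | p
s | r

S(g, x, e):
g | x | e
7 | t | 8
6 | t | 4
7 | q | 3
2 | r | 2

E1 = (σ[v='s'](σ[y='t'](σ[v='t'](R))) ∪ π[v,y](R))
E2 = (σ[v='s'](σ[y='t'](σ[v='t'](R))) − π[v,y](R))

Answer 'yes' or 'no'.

E1 row counts bottom-up:
  R → 3
  σ[v='t'](R) → 0
  σ[y='t'](σ[v='t'](R)) → 0
  σ[v='s'](σ[y='t'](σ[v='t'](R))) → 0
  R → 3
  π[v,y](R) → 3
  (σ[v='s'](σ[y='t'](σ[v='t'](R))) ∪ π[v,y](R)) → 3
E2 row counts bottom-up:
  R → 3
  σ[v='t'](R) → 0
  σ[y='t'](σ[v='t'](R)) → 0
  σ[v='s'](σ[y='t'](σ[v='t'](R))) → 0
  R → 3
  π[v,y](R) → 3
  (σ[v='s'](σ[y='t'](σ[v='t'](R))) − π[v,y](R)) → 0

E1 result:
v | y
p | r
s | p
s | r
E2 result:
v | y
(0 rows)
Witness: ('s', 'r') appears 1× in E1 but 0× in E2.

no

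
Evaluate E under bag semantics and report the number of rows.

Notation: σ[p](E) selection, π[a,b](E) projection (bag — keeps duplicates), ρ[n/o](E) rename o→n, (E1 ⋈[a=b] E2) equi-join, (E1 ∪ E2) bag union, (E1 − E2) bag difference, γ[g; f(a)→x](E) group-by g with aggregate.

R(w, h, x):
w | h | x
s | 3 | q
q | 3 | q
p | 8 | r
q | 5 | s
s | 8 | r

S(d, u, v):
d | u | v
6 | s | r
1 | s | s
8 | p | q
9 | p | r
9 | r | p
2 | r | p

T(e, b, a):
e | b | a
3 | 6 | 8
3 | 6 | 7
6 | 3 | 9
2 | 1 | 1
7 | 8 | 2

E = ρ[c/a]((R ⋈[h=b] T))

Per-node cardinality:
  R → 5
  T → 5
  (R ⋈[h=b] T) → 4
  ρ[c/a]((R ⋈[h=b] T)) → 4

|E| = 4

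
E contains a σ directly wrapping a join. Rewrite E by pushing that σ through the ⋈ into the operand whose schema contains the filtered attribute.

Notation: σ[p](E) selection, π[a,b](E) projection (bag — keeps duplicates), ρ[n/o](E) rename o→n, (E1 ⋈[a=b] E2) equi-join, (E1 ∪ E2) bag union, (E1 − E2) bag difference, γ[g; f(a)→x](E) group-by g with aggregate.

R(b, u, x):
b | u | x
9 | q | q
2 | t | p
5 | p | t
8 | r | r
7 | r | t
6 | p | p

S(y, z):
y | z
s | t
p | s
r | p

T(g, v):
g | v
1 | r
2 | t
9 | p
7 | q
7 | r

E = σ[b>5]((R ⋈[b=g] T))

σ filters on b, owned by the left side.
E' = (σ[b>5](R) ⋈[b=g] T)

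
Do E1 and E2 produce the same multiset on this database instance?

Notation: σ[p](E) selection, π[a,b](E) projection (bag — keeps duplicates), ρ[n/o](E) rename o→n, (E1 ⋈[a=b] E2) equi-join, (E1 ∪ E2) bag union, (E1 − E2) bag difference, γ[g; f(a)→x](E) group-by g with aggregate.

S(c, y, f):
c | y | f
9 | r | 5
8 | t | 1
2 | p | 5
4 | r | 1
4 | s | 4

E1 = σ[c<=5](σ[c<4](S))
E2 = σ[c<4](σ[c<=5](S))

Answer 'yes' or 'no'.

E1 row counts bottom-up:
  S → 5
  σ[c<4](S) → 1
  σ[c<=5](σ[c<4](S)) → 1
E2 row counts bottom-up:
  S → 5
  σ[c<=5](S) → 3
  σ[c<4](σ[c<=5](S)) → 1

E1 and E2 produce the same multiset:
c | y | f
2 | p | 5

yes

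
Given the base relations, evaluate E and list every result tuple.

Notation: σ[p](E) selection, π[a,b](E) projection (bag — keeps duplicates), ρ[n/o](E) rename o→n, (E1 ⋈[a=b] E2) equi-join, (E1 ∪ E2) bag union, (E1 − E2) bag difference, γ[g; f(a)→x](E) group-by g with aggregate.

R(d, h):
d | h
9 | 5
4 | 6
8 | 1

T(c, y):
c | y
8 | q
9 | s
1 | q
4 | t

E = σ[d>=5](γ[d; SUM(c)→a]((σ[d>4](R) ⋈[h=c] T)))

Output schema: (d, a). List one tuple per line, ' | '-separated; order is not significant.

Stepwise |·|:
  R → 3
  σ[d>4](R) → 2
  T → 4
  (σ[d>4](R) ⋈[h=c] T) → 1
  γ[d; SUM(c)→a]((σ[d>4](R) ⋈[h=c] T)) → 1
  σ[d>=5](γ[d; SUM(c)→a]((σ[d>4](R) ⋈[h=c] T))) → 1

== RESULT ==
d | a
8 | 1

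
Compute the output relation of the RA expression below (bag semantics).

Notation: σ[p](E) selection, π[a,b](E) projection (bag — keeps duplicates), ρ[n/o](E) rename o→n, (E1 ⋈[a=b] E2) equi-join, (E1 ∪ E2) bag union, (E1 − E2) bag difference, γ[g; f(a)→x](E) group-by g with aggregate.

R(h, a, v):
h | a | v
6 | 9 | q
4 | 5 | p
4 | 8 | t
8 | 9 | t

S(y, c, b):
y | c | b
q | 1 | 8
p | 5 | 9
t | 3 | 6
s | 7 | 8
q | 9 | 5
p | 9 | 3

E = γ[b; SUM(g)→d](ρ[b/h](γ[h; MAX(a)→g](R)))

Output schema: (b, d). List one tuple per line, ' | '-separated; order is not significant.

Subexpression sizes:
  R → 4
  γ[h; MAX(a)→g](R) → 3
  ρ[b/h](γ[h; MAX(a)→g](R)) → 3
  γ[b; SUM(g)→d](ρ[b/h](γ[h; MAX(a)→g](R))) → 3

== RESULT ==
b | d
4 | 8
6 | 9
8 | 9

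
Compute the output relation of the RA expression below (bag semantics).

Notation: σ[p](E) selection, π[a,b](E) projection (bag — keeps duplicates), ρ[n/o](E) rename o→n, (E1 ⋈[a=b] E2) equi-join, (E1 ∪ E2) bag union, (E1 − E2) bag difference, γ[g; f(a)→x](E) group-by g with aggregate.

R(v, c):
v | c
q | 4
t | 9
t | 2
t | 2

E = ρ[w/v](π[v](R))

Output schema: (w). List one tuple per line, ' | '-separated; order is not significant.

Row counts bottom-up:
  R → 4
  π[v](R) → 4
  ρ[w/v](π[v](R)) → 4

== RESULT ==
w
q
t
t
t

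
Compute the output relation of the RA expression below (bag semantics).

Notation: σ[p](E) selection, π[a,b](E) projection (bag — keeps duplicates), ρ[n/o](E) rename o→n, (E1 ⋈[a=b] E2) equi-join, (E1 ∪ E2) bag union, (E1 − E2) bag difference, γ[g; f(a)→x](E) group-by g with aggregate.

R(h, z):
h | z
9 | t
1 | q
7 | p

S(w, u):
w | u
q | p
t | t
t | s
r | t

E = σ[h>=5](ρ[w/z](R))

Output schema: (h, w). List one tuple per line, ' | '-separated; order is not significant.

Per-node cardinality:
  R → 3
  ρ[w/z](R) → 3
  σ[h>=5](ρ[w/z](R)) → 2

== RESULT ==
h | w
7 | p
9 | t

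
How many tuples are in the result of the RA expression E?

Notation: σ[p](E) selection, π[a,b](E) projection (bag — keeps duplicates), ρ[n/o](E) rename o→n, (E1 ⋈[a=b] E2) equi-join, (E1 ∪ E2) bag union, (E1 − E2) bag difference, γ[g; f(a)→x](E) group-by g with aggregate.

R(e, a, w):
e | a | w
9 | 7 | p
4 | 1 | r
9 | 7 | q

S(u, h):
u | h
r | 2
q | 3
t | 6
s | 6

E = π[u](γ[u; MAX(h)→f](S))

Subexpression sizes:
  S → 4
  γ[u; MAX(h)→f](S) → 4
  π[u](γ[u; MAX(h)→f](S)) → 4

|E| = 4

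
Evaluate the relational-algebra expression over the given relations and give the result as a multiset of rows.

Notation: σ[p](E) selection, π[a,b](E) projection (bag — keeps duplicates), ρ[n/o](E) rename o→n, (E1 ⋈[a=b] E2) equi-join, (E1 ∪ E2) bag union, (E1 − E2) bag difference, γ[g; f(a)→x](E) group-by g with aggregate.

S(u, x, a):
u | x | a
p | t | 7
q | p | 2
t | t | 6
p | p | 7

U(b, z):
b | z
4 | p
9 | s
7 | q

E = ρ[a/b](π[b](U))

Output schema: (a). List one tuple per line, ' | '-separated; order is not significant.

Row counts bottom-up:
  U → 3
  π[b](U) → 3
  ρ[a/b](π[b](U)) → 3

== RESULT ==
a
4
7
9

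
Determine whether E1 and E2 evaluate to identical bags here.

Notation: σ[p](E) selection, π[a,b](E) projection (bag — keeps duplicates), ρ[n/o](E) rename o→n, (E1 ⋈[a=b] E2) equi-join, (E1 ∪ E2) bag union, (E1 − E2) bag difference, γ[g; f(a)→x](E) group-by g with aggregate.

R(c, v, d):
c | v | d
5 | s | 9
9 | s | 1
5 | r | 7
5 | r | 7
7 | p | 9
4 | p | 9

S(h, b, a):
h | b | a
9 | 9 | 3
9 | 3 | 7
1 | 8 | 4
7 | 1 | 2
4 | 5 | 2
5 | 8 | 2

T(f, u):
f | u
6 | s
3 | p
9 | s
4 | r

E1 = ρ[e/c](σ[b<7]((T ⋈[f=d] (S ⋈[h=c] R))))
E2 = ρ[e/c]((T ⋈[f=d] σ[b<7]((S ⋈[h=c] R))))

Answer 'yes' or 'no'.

E1 stepwise |·|:
  T → 4
  S → 6
  R → 6
  (S ⋈[h=c] R) → 7
  (T ⋈[f=d] (S ⋈[h=c] R)) → 3
  σ[b<7]((T ⋈[f=d] (S ⋈[h=c] R))) → 2
  ρ[e/c](σ[b<7]((T ⋈[f=d] (S ⋈[h=c] R)))) → 2
E2 stepwise |·|:
  T → 4
  S → 6
  R → 6
  (S ⋈[h=c] R) → 7
  σ[b<7]((S ⋈[h=c] R)) → 3
  (T ⋈[f=d] σ[b<7]((S ⋈[h=c] R))) → 2
  ρ[e/c]((T ⋈[f=d] σ[b<7]((S ⋈[h=c] R)))) → 2

E1 and E2 produce the same multiset:
f | u | h | b | a | e | v | d
9 | s | 4 | 5 | 2 | 4 | p | 9
9 | s | 7 | 1 | 2 | 7 | p | 9

yes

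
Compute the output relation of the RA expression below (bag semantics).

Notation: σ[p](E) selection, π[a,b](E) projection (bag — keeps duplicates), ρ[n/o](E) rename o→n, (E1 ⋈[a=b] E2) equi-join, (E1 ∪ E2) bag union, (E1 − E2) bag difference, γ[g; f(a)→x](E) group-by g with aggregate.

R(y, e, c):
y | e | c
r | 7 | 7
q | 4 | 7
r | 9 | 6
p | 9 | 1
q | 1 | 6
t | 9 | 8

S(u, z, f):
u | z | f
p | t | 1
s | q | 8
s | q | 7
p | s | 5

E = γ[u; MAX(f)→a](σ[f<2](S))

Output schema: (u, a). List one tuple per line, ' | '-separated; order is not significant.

Per-node cardinality:
  S → 4
  σ[f<2](S) → 1
  γ[u; MAX(f)→a](σ[f<2](S)) → 1

== RESULT ==
u | a
p | 1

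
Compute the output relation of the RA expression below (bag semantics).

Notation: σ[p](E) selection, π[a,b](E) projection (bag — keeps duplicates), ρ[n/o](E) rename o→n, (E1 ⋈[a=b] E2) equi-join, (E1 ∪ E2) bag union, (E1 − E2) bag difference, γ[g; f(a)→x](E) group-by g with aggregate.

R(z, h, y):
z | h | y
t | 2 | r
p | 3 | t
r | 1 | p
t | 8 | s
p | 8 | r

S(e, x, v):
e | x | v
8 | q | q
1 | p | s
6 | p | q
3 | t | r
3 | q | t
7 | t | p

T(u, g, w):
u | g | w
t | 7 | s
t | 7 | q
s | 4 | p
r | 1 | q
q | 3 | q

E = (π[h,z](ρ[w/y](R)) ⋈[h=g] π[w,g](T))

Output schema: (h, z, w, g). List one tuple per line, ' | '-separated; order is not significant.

Per-node cardinality:
  R → 5
  ρ[w/y](R) → 5
  π[h,z](ρ[w/y](R)) → 5
  T → 5
  π[w,g](T) → 5
  (π[h,z](ρ[w/y](R)) ⋈[h=g] π[w,g](T)) → 2

== RESULT ==
h | z | w | g
1 | r | q | 1
3 | p | q | 3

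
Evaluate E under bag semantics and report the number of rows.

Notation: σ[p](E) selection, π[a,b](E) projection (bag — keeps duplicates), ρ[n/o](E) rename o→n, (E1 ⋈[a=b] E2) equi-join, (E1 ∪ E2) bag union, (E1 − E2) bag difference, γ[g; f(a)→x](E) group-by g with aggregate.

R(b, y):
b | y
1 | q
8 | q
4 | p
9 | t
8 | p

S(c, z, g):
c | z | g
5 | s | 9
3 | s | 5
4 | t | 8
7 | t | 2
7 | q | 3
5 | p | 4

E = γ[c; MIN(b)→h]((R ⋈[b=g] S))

Row counts bottom-up:
  R → 5
  S → 6
  (R ⋈[b=g] S) → 4
  γ[c; MIN(b)→h]((R ⋈[b=g] S)) → 2

|E| = 2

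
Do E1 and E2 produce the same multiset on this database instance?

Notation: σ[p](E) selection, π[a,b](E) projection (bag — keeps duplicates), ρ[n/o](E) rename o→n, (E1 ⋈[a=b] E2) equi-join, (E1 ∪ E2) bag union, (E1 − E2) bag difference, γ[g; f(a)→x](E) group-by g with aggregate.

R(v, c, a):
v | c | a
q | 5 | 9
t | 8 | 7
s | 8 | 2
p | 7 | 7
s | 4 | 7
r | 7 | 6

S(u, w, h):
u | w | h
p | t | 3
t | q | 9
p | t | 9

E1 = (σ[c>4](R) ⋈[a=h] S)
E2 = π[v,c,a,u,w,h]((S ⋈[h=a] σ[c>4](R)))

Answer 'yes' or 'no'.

E1 subexpression sizes:
  R → 6
  σ[c>4](R) → 5
  S → 3
  (σ[c>4](R) ⋈[a=h] S) → 2
E2 subexpression sizes:
  S → 3
  R → 6
  σ[c>4](R) → 5
  (S ⋈[h=a] σ[c>4](R)) → 2
  π[v,c,a,u,w,h]((S ⋈[h=a] σ[c>4](R))) → 2

E1 and E2 produce the same multiset:
v | c | a | u | w | h
q | 5 | 9 | p | t | 9
q | 5 | 9 | t | q | 9

yes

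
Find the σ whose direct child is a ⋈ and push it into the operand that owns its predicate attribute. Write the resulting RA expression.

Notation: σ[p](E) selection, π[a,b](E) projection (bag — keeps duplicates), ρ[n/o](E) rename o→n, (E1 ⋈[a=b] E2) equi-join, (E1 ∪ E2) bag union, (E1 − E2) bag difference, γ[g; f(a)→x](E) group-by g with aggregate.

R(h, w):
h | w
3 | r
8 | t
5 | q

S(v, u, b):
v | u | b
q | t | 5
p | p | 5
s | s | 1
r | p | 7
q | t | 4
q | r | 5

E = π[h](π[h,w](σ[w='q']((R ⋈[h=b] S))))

σ filters on w, owned by the left side.
E' = π[h](π[h,w]((σ[w='q'](R) ⋈[h=b] S)))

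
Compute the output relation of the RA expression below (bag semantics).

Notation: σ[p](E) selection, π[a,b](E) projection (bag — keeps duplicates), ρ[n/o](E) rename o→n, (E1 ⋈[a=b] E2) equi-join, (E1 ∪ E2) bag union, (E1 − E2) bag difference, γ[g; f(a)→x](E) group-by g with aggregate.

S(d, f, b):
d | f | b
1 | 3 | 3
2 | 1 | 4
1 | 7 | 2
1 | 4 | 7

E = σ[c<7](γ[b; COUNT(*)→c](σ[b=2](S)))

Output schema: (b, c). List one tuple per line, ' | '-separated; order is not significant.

Row counts bottom-up:
  S → 4
  σ[b=2](S) → 1
  γ[b; COUNT(*)→c](σ[b=2](S)) → 1
  σ[c<7](γ[b; COUNT(*)→c](σ[b=2](S))) → 1

== RESULT ==
b | c
2 | 1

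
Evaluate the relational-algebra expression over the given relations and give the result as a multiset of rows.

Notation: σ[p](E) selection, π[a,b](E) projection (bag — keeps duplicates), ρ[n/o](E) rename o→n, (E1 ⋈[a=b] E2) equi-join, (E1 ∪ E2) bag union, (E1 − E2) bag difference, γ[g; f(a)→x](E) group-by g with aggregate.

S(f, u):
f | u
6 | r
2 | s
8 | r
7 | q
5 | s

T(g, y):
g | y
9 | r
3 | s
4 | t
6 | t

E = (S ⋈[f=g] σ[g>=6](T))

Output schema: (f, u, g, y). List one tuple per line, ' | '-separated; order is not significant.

Subexpression sizes:
  S → 5
  T → 4
  σ[g>=6](T) → 2
  (S ⋈[f=g] σ[g>=6](T)) → 1

== RESULT ==
f | u | g | y
6 | r | 6 | t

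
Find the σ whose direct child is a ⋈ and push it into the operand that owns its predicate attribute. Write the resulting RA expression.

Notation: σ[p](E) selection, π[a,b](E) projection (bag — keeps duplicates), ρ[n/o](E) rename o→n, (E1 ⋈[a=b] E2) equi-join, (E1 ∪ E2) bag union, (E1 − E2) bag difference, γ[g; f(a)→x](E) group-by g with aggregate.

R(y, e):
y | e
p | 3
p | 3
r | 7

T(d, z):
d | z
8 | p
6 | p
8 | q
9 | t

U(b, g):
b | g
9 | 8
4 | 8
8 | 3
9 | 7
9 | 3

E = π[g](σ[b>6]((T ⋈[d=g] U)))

σ filters on b, owned by the right side.
E' = π[g]((T ⋈[d=g] σ[b>6](U)))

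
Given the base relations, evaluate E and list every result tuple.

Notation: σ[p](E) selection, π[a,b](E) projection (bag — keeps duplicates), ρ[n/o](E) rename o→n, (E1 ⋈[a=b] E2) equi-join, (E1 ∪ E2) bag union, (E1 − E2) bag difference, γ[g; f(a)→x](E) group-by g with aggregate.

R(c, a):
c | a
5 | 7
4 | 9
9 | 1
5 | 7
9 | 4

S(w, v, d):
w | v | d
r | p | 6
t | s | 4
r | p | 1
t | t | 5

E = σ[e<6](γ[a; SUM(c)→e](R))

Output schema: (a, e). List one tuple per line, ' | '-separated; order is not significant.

Row counts bottom-up:
  R → 5
  γ[a; SUM(c)→e](R) → 4
  σ[e<6](γ[a; SUM(c)→e](R)) → 1

== RESULT ==
a | e
9 | 4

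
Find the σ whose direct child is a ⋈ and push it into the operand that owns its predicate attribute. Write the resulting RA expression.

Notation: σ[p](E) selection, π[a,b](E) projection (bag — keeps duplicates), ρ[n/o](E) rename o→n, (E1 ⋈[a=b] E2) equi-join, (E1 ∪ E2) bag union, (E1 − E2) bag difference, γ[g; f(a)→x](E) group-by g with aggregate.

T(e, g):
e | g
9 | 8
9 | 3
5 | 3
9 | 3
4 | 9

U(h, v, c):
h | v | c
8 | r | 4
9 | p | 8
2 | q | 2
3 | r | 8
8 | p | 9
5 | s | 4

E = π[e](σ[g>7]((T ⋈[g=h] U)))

σ filters on g, owned by the left side.
E' = π[e]((σ[g>7](T) ⋈[g=h] U))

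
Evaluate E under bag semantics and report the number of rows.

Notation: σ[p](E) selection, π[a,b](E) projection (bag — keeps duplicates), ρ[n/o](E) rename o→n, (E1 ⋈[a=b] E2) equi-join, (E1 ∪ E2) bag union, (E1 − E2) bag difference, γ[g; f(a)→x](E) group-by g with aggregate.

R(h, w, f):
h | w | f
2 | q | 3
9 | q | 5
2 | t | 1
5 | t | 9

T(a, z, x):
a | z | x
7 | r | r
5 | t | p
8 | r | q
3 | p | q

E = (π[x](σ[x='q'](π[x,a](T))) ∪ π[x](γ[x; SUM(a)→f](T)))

Per-node cardinality:
  T → 4
  π[x,a](T) → 4
  σ[x='q'](π[x,a](T)) → 2
  π[x](σ[x='q'](π[x,a](T))) → 2
  T → 4
  γ[x; SUM(a)→f](T) → 3
  π[x](γ[x; SUM(a)→f](T)) → 3
  (π[x](σ[x='q'](π[x,a](T))) ∪ π[x](γ[x; SUM(a)→f](T))) → 5

|E| = 5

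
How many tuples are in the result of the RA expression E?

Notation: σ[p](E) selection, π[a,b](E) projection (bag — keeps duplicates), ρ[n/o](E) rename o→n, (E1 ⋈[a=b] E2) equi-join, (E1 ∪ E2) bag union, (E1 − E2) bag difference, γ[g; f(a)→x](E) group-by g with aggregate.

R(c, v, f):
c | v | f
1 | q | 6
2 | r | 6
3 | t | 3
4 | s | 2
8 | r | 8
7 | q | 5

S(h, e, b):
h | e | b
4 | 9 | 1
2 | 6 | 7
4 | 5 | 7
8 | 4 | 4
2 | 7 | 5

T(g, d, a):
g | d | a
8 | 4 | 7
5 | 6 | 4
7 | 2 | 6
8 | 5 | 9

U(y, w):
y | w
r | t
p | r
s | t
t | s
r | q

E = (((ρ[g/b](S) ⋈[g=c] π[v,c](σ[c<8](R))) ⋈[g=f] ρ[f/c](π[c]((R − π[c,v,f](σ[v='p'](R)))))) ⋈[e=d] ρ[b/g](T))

Per-node cardinality:
  S → 5
  ρ[g/b](S) → 5
  R → 6
  σ[c<8](R) → 5
  π[v,c](σ[c<8](R)) → 5
  (ρ[g/b](S) ⋈[g=c] π[v,c](σ[c<8](R))) → 4
  R → 6
  R → 6
  σ[v='p'](R) → 0
  π[c,v,f](σ[v='p'](R)) → 0
  (R − π[c,v,f](σ[v='p'](R))) → 6
  π[c]((R − π[c,v,f](σ[v='p'](R)))) → 6
  ρ[f/c](π[c]((R − π[c,v,f](σ[v='p'](R))))) → 6
  ((ρ[g/b](S) ⋈[g=c] π[v,c](σ[c<8](R))) ⋈[g=f] ρ[f/c](π[c]((R − π[c,v,f](σ[v='p'](R)))))) → 4
  T → 4
  ρ[b/g](T) → 4
  (((ρ[g/b](S) ⋈[g=c] π[v,c](σ[c<8](R))) ⋈[g=f] ρ[f/c](π[c]((R − π[c,v,f](σ[v='p'](R)))))) ⋈[e=d] ρ[b/g](T)) → 3

|E| = 3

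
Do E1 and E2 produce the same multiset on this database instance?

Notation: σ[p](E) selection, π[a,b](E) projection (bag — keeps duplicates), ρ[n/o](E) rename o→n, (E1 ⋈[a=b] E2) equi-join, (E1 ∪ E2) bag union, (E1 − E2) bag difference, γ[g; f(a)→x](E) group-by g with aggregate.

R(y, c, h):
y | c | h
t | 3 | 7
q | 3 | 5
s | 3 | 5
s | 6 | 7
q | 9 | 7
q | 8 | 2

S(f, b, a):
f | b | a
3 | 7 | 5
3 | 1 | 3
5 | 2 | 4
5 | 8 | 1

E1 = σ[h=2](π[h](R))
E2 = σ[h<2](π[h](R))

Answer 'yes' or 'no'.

E1 per-node cardinality:
  R → 6
  π[h](R) → 6
  σ[h=2](π[h](R)) → 1
E2 per-node cardinality:
  R → 6
  π[h](R) → 6
  σ[h<2](π[h](R)) → 0

E1 result:
h
2
E2 result:
h
(0 rows)
Witness: (2,) appears 1× in E1 but 0× in E2.

no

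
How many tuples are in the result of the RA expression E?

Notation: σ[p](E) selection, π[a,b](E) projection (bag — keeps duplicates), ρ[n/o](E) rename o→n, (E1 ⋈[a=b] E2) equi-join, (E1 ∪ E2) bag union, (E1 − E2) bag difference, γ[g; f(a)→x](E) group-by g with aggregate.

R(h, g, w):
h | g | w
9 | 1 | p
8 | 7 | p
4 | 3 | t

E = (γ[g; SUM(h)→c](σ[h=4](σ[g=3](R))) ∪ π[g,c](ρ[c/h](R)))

Stepwise |·|:
  R → 3
  σ[g=3](R) → 1
  σ[h=4](σ[g=3](R)) → 1
  γ[g; SUM(h)→c](σ[h=4](σ[g=3](R))) → 1
  R → 3
  ρ[c/h](R) → 3
  π[g,c](ρ[c/h](R)) → 3
  (γ[g; SUM(h)→c](σ[h=4](σ[g=3](R))) ∪ π[g,c](ρ[c/h](R))) → 4

|E| = 4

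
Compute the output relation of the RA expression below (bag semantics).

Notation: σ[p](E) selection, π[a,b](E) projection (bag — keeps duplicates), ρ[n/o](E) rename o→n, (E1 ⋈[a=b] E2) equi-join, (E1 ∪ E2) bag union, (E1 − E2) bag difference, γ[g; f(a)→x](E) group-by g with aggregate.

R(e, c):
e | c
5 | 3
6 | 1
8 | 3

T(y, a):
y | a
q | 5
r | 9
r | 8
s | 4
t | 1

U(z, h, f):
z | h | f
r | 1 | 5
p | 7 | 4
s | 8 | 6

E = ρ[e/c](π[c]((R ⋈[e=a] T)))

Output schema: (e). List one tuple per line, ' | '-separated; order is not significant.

Subexpression sizes:
  R → 3
  T → 5
  (R ⋈[e=a] T) → 2
  π[c]((R ⋈[e=a] T)) → 2
  ρ[e/c](π[c]((R ⋈[e=a] T))) → 2

== RESULT ==
e
3
3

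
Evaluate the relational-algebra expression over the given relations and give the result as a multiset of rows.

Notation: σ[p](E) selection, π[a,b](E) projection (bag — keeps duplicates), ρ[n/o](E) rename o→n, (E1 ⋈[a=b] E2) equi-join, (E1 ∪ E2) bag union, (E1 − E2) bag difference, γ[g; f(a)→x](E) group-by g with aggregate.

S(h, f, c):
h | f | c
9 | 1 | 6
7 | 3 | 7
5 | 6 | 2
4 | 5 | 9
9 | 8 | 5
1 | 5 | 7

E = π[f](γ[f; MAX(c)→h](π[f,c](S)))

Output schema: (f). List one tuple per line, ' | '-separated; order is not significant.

Row counts bottom-up:
  S → 6
  π[f,c](S) → 6
  γ[f; MAX(c)→h](π[f,c](S)) → 5
  π[f](γ[f; MAX(c)→h](π[f,c](S))) → 5

== RESULT ==
f
1
3
5
6
8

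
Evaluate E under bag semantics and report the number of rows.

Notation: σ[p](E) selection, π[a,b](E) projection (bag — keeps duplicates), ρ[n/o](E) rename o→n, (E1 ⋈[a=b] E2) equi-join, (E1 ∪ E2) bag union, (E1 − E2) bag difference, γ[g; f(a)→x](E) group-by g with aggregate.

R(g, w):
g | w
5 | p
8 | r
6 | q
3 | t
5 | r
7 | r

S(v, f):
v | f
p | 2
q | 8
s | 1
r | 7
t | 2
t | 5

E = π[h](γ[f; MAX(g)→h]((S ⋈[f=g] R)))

Subexpression sizes:
  S → 6
  R → 6
  (S ⋈[f=g] R) → 4
  γ[f; MAX(g)→h]((S ⋈[f=g] R)) → 3
  π[h](γ[f; MAX(g)→h]((S ⋈[f=g] R))) → 3

|E| = 3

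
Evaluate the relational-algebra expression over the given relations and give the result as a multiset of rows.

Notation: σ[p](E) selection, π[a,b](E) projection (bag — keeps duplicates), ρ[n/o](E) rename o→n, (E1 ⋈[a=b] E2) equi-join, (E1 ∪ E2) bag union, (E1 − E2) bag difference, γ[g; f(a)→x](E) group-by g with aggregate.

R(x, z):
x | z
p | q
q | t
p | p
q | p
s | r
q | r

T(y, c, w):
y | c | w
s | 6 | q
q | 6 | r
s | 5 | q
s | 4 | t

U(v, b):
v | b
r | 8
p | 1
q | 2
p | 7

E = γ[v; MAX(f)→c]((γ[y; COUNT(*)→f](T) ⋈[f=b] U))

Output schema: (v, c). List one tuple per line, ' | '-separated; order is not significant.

Row counts bottom-up:
  T → 4
  γ[y; COUNT(*)→f](T) → 2
  U → 4
  (γ[y; COUNT(*)→f](T) ⋈[f=b] U) → 1
  γ[v; MAX(f)→c]((γ[y; COUNT(*)→f](T) ⋈[f=b] U)) → 1

== RESULT ==
v | c
p | 1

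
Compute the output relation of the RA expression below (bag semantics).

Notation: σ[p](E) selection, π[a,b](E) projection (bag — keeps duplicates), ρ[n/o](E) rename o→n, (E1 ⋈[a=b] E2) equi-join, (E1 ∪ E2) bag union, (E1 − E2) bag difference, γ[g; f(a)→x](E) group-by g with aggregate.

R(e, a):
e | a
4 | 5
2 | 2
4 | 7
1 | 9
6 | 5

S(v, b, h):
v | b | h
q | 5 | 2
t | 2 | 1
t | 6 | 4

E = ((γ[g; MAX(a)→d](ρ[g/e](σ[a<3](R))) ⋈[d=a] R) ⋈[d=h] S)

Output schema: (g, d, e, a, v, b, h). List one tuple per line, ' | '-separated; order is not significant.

Subexpression sizes:
  R → 5
  σ[a<3](R) → 1
  ρ[g/e](σ[a<3](R)) → 1
  γ[g; MAX(a)→d](ρ[g/e](σ[a<3](R))) → 1
  R → 5
  (γ[g; MAX(a)→d](ρ[g/e](σ[a<3](R))) ⋈[d=a] R) → 1
  S → 3
  ((γ[g; MAX(a)→d](ρ[g/e](σ[a<3](R))) ⋈[d=a] R) ⋈[d=h] S) → 1

== RESULT ==
g | d | e | a | v | b | h
2 | 2 | 2 | 2 | q | 5 | 2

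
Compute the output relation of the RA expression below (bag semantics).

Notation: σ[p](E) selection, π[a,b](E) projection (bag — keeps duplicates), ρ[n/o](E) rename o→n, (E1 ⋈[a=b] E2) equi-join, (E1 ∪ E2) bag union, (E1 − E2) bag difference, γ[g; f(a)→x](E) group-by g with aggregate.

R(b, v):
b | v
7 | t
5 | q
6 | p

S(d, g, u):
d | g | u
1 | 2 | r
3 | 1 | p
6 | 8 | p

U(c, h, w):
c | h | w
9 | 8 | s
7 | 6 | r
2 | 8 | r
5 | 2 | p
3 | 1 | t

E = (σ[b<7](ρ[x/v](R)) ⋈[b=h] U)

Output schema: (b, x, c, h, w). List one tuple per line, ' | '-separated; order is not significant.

Row counts bottom-up:
  R → 3
  ρ[x/v](R) → 3
  σ[b<7](ρ[x/v](R)) → 2
  U → 5
  (σ[b<7](ρ[x/v](R)) ⋈[b=h] U) → 1

== RESULT ==
b | x | c | h | w
6 | p | 7 | 6 | r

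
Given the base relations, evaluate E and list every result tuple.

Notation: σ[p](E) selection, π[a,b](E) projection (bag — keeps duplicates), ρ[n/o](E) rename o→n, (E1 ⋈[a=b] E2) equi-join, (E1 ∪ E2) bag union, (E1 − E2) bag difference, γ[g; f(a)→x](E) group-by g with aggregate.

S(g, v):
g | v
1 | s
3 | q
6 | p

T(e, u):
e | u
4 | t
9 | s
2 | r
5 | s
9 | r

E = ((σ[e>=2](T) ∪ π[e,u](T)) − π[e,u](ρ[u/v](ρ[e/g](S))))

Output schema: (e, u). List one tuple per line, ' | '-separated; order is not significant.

Row counts bottom-up:
  T → 5
  σ[e>=2](T) → 5
  T → 5
  π[e,u](T) → 5
  (σ[e>=2](T) ∪ π[e,u](T)) → 10
  S → 3
  ρ[e/g](S) → 3
  ρ[u/v](ρ[e/g](S)) → 3
  π[e,u](ρ[u/v](ρ[e/g](S))) → 3
  ((σ[e>=2](T) ∪ π[e,u](T)) − π[e,u](ρ[u/v](ρ[e/g](S)))) → 10

== RESULT ==
e | u
2 | r
2 | r
4 | t
4 | t
5 | s
5 | s
9 | r
9 | r
9 | s
9 | s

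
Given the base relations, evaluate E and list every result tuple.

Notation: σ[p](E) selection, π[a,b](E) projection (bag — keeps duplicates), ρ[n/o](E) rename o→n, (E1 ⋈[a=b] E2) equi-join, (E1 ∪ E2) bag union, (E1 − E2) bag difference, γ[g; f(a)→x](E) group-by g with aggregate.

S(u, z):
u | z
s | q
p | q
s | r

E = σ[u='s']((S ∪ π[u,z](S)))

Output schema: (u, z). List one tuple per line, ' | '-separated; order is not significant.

Per-node cardinality:
  S → 3
  S → 3
  π[u,z](S) → 3
  (S ∪ π[u,z](S)) → 6
  σ[u='s']((S ∪ π[u,z](S))) → 4

== RESULT ==
u | z
s | q
s | q
s | r
s | r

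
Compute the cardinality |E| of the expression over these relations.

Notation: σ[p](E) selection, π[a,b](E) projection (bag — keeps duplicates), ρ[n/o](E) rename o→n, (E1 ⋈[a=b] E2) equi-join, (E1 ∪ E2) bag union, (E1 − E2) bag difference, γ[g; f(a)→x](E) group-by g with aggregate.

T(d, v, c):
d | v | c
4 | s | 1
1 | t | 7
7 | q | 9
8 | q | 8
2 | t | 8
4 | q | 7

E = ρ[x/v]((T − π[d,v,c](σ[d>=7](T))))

Row counts bottom-up:
  T → 6
  T → 6
  σ[d>=7](T) → 2
  π[d,v,c](σ[d>=7](T)) → 2
  (T − π[d,v,c](σ[d>=7](T))) → 4
  ρ[x/v]((T − π[d,v,c](σ[d>=7](T)))) → 4

|E| = 4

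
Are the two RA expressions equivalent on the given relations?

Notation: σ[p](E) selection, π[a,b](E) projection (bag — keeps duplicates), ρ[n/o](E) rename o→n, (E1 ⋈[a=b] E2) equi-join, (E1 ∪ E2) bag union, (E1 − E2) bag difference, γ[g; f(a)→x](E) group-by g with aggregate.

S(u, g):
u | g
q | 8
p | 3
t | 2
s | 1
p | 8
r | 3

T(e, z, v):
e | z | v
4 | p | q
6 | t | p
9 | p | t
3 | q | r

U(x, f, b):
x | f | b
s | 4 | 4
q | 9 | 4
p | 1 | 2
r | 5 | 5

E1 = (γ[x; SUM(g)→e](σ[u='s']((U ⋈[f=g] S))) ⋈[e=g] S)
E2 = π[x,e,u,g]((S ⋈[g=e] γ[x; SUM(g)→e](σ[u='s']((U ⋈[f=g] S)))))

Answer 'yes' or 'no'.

E1 row counts bottom-up:
  U → 4
  S → 6
  (U ⋈[f=g] S) → 1
  σ[u='s']((U ⋈[f=g] S)) → 1
  γ[x; SUM(g)→e](σ[u='s']((U ⋈[f=g] S))) → 1
  S → 6
  (γ[x; SUM(g)→e](σ[u='s']((U ⋈[f=g] S))) ⋈[e=g] S) → 1
E2 row counts bottom-up:
  S → 6
  U → 4
  S → 6
  (U ⋈[f=g] S) → 1
  σ[u='s']((U ⋈[f=g] S)) → 1
  γ[x; SUM(g)→e](σ[u='s']((U ⋈[f=g] S))) → 1
  (S ⋈[g=e] γ[x; SUM(g)→e](σ[u='s']((U ⋈[f=g] S)))) → 1
  π[x,e,u,g]((S ⋈[g=e] γ[x; SUM(g)→e](σ[u='s']((U ⋈[f=g] S))))) → 1

E1 and E2 produce the same multiset:
x | e | u | g
p | 1 | s | 1

yes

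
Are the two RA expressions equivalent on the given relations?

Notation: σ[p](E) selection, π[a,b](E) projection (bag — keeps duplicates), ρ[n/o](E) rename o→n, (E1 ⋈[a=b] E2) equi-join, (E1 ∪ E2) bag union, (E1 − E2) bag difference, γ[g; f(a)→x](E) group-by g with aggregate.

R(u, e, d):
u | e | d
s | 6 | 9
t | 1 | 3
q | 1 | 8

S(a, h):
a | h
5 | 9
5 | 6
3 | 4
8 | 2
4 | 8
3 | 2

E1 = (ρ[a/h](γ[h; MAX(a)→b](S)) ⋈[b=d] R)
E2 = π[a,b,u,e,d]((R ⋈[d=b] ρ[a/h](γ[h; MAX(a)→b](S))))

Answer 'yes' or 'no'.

E1 stepwise |·|:
  S → 6
  γ[h; MAX(a)→b](S) → 5
  ρ[a/h](γ[h; MAX(a)→b](S)) → 5
  R → 3
  (ρ[a/h](γ[h; MAX(a)→b](S)) ⋈[b=d] R) → 2
E2 stepwise |·|:
  R → 3
  S → 6
  γ[h; MAX(a)→b](S) → 5
  ρ[a/h](γ[h; MAX(a)→b](S)) → 5
  (R ⋈[d=b] ρ[a/h](γ[h; MAX(a)→b](S))) → 2
  π[a,b,u,e,d]((R ⋈[d=b] ρ[a/h](γ[h; MAX(a)→b](S)))) → 2

E1 and E2 produce the same multiset:
a | b | u | e | d
2 | 8 | q | 1 | 8
4 | 3 | t | 1 | 3

yes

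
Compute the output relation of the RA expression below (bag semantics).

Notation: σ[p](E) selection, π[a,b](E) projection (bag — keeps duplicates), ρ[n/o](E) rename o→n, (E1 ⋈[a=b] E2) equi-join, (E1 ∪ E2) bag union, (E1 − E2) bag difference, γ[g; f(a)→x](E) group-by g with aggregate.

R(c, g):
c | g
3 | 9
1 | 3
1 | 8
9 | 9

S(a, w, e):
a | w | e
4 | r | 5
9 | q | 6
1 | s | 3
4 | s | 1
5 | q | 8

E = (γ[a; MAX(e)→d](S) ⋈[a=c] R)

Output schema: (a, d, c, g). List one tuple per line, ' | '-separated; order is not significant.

Row counts bottom-up:
  S → 5
  γ[a; MAX(e)→d](S) → 4
  R → 4
  (γ[a; MAX(e)→d](S) ⋈[a=c] R) → 3

== RESULT ==
a | d | c | g
1 | 3 | 1 | 3
1 | 3 | 1 | 8
9 | 6 | 9 | 9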